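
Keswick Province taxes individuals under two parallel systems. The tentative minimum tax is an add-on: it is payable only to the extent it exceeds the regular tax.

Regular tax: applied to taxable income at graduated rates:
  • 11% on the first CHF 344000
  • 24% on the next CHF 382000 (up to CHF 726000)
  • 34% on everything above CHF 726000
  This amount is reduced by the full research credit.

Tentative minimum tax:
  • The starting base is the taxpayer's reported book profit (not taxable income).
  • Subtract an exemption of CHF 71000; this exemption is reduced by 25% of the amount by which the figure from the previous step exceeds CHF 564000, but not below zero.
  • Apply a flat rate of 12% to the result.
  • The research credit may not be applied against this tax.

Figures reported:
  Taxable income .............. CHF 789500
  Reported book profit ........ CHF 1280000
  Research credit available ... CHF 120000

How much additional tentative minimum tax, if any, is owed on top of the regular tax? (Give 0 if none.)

Regular tax:
  CHF 344000 × 11% = CHF 37840
  CHF 382000 × 24% = CHF 91680
  CHF 63500 × 34% = CHF 21590
  → CHF 151110
  Less research credit CHF 120000 → CHF 31110

Tentative minimum tax:
  Base (reported book profit): CHF 1280000
  Exemption: 25% × (CHF 1280000 − CHF 564000) = CHF 179000 ≥ CHF 71000, so the exemption is fully phased out
  Base: CHF 1280000 − CHF 0 = CHF 1280000
  CHF 1280000 × 12% = CHF 153600

Excess of tentative minimum tax over regular tax: CHF 153600 − CHF 31110 = CHF 122490.

CHF 122490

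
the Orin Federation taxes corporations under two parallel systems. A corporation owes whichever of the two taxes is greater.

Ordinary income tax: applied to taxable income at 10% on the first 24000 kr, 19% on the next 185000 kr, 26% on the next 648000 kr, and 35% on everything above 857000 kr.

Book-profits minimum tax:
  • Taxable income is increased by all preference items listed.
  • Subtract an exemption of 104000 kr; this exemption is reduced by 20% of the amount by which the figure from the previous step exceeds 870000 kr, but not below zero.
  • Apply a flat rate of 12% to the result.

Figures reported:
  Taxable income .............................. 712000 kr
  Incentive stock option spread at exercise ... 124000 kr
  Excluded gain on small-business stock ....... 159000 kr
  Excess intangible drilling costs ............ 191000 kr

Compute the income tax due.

168330 kr

Ordinary income tax:
  24000 kr × 10% = 2400 kr
  185000 kr × 19% = 35150 kr
  503000 kr × 26% = 130780 kr
  → 168330 kr

Book-profits minimum tax:
  Adjusted income: 712000 kr + 124000 kr + 159000 kr + 191000 kr = 1186000 kr
  Exemption: 104000 kr − 20% × (1186000 kr − 870000 kr) = 104000 kr − 63200 kr = 40800 kr
  Base: 1186000 kr − 40800 kr = 1145200 kr
  1145200 kr × 12% = 137424 kr

168330 kr > 137424 kr, so the ordinary income tax governs.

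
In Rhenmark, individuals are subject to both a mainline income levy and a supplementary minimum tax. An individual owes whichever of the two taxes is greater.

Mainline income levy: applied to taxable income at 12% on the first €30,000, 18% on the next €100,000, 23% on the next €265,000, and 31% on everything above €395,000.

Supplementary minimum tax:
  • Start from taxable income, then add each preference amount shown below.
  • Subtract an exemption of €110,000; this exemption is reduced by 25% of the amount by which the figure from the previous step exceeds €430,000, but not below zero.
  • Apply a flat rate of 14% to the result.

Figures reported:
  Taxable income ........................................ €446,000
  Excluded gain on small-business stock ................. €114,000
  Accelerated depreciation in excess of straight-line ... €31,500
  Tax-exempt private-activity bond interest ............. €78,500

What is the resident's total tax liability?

Supplementary minimum tax:
  Adjusted income: €446,000 + €114,000 + €31,500 + €78,500 = €670,000
  Exemption: €110,000 − 25% × (€670,000 − €430,000) = €110,000 − €60,000 = €50,000
  Base: €670,000 − €50,000 = €620,000
  €620,000 × 14% = €86,800

Mainline income levy:
  €30,000 × 12% = €3,600
  €100,000 × 18% = €18,000
  €265,000 × 23% = €60,950
  €51,000 × 31% = €15,810
  → €98,360

€98,360 > €86,800, so the mainline income levy governs.

€98,360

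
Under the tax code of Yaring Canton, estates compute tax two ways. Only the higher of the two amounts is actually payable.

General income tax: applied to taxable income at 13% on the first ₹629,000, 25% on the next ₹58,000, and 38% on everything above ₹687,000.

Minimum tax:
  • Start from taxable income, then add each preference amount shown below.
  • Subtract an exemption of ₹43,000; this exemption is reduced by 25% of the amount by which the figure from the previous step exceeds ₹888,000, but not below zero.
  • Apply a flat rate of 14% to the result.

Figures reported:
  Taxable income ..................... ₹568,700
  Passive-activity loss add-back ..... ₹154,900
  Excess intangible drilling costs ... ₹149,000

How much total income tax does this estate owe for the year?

General income tax:
  ₹568,700 × 13% = ₹73,931

Minimum tax:
  Adjusted income: ₹568,700 + ₹154,900 + ₹149,000 = ₹872,600
  Exemption: ₹872,600 ≤ ₹888,000, so full ₹43,000 applies
  Base: ₹872,600 − ₹43,000 = ₹829,600
  ₹829,600 × 14% = ₹116,144

₹116,144 > ₹73,931, so the minimum tax is the binding amount.

₹116,144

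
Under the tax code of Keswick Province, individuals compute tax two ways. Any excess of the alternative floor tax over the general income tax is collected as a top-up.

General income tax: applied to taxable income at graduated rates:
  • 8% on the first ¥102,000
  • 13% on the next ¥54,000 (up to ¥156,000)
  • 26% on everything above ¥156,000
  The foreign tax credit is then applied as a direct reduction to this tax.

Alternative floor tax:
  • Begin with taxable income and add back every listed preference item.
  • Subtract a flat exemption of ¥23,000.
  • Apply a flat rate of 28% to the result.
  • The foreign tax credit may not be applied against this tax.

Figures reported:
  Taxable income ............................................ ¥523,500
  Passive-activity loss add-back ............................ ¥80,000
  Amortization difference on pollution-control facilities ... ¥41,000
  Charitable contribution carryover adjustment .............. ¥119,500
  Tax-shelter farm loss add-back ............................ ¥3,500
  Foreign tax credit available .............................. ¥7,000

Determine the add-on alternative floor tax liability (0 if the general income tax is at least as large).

¥104,730

Alternative floor tax:
  Adjusted income: ¥523,500 + ¥80,000 + ¥41,000 + ¥119,500 + ¥3,500 = ¥767,500
  Less exemption ¥23,000 → base ¥744,500
  ¥744,500 × 28% = ¥208,460

General income tax:
  ¥102,000 × 8% = ¥8,160
  ¥54,000 × 13% = ¥7,020
  ¥367,500 × 26% = ¥95,550
  → ¥110,730
  Less foreign tax credit ¥7,000 → ¥103,730

Excess of alternative floor tax over general income tax: ¥208,460 − ¥103,730 = ¥104,730.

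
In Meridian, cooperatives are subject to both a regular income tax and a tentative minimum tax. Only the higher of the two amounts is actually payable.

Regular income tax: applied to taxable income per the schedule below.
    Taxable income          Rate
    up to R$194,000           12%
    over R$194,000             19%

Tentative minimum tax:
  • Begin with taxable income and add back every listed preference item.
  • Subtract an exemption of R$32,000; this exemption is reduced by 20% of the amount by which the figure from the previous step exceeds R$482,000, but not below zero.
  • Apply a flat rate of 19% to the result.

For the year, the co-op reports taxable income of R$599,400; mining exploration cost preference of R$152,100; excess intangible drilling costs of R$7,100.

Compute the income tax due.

Regular income tax:
  R$194,000 × 12% = R$23,280
  R$405,400 × 19% = R$77,026
  → R$100,306

Tentative minimum tax:
  Adjusted income: R$599,400 + R$152,100 + R$7,100 = R$758,600
  Exemption: 20% × (R$758,600 − R$482,000) = R$55,320 ≥ R$32,000, so the exemption is fully phased out
  Base: R$758,600 − R$0 = R$758,600
  R$758,600 × 19% = R$144,134

R$144,134 > R$100,306, so the tentative minimum tax is the binding amount.

R$144,134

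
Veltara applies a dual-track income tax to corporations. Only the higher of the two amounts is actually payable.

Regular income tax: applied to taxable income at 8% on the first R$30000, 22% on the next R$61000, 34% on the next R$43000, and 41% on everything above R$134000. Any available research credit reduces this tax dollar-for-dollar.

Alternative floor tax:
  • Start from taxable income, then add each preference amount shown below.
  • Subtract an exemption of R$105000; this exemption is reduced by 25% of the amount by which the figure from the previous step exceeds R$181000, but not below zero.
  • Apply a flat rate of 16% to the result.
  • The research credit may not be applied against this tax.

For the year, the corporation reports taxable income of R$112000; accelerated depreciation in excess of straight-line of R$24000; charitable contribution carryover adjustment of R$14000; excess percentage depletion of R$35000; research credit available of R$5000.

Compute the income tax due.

Regular income tax:
  R$30000 × 8% = R$2400
  R$61000 × 22% = R$13420
  R$21000 × 34% = R$7140
  → R$22960
  Less research credit R$5000 → R$17960

Alternative floor tax:
  Adjusted income: R$112000 + R$24000 + R$14000 + R$35000 = R$185000
  Exemption: R$105000 − 25% × (R$185000 − R$181000) = R$105000 − R$1000 = R$104000
  Base: R$185000 − R$104000 = R$81000
  R$81000 × 16% = R$12960

R$17960 > R$12960, so the regular income tax governs.

R$17960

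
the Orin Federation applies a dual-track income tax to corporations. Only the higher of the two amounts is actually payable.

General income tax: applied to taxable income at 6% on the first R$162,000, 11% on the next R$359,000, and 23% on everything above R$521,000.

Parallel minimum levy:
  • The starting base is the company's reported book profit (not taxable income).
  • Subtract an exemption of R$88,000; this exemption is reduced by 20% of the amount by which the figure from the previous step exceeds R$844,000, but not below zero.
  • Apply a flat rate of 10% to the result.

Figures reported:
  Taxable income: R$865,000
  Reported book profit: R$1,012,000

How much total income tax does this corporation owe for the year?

Parallel minimum levy:
  Base (reported book profit): R$1,012,000
  Exemption: R$88,000 − 20% × (R$1,012,000 − R$844,000) = R$88,000 − R$33,600 = R$54,400
  Base: R$1,012,000 − R$54,400 = R$957,600
  R$957,600 × 10% = R$95,760

General income tax:
  R$162,000 × 6% = R$9,720
  R$359,000 × 11% = R$39,490
  R$344,000 × 23% = R$79,120
  → R$128,330

R$128,330 > R$95,760, so the general income tax governs.

R$128,330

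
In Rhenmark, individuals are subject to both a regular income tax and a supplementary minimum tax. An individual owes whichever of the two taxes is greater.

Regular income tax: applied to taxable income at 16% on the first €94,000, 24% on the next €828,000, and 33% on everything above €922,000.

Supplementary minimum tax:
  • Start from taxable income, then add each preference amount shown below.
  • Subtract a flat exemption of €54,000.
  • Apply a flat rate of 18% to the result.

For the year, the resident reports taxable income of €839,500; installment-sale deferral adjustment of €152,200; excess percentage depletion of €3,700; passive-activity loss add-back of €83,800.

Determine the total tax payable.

Supplementary minimum tax:
  Adjusted income: €839,500 + €152,200 + €3,700 + €83,800 = €1,079,200
  Less exemption €54,000 → base €1,025,200
  €1,025,200 × 18% = €184,536

Regular income tax:
  €94,000 × 16% = €15,040
  €745,500 × 24% = €178,920
  → €193,960

€193,960 > €184,536, so the regular income tax governs.

€193,960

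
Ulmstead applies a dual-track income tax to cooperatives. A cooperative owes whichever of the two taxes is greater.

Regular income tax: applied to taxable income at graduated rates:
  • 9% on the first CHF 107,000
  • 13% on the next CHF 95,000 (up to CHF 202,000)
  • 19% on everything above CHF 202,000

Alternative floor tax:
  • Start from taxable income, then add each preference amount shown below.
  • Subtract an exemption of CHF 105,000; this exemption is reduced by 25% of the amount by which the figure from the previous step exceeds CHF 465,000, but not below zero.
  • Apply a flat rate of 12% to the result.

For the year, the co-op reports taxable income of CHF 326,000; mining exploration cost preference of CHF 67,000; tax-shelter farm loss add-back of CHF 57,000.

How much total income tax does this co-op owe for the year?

CHF 45,540

Regular income tax:
  CHF 107,000 × 9% = CHF 9,630
  CHF 95,000 × 13% = CHF 12,350
  CHF 124,000 × 19% = CHF 23,560
  → CHF 45,540

Alternative floor tax:
  Adjusted income: CHF 326,000 + CHF 67,000 + CHF 57,000 = CHF 450,000
  Exemption: CHF 450,000 ≤ CHF 465,000, so full CHF 105,000 applies
  Base: CHF 450,000 − CHF 105,000 = CHF 345,000
  CHF 345,000 × 12% = CHF 41,400

CHF 45,540 > CHF 41,400, so the regular income tax governs.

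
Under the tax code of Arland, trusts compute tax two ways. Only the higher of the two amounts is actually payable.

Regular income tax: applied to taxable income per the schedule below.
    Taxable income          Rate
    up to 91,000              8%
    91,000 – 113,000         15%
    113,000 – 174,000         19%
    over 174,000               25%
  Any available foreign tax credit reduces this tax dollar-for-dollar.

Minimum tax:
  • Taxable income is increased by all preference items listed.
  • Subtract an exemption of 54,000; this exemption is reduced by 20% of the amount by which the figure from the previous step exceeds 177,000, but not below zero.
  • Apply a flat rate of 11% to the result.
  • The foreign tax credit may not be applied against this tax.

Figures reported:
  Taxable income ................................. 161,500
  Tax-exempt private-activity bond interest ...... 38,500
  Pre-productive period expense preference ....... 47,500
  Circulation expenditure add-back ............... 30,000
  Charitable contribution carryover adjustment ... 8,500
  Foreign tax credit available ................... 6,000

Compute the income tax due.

27,918

Minimum tax:
  Adjusted income: 161,500 + 38,500 + 47,500 + 30,000 + 8,500 = 286,000
  Exemption: 54,000 − 20% × (286,000 − 177,000) = 54,000 − 21,800 = 32,200
  Base: 286,000 − 32,200 = 253,800
  253,800 × 11% = 27,918

Regular income tax:
  91,000 × 8% = 7,280
  22,000 × 15% = 3,300
  48,500 × 19% = 9,215
  → 19,795
  Less foreign tax credit 6,000 → 13,795

27,918 > 13,795, so the minimum tax is the binding amount.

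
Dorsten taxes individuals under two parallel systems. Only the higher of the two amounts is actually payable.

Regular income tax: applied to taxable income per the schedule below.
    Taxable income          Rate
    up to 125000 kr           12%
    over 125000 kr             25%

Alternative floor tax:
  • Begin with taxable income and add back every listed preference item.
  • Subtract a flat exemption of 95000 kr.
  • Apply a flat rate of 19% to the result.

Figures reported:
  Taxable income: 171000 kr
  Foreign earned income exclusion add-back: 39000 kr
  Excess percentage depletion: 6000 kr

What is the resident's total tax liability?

Alternative floor tax:
  Adjusted income: 171000 kr + 39000 kr + 6000 kr = 216000 kr
  Less exemption 95000 kr → base 121000 kr
  121000 kr × 19% = 22990 kr

Regular income tax:
  125000 kr × 12% = 15000 kr
  46000 kr × 25% = 11500 kr
  → 26500 kr

26500 kr > 22990 kr, so the regular income tax governs.

26500 kr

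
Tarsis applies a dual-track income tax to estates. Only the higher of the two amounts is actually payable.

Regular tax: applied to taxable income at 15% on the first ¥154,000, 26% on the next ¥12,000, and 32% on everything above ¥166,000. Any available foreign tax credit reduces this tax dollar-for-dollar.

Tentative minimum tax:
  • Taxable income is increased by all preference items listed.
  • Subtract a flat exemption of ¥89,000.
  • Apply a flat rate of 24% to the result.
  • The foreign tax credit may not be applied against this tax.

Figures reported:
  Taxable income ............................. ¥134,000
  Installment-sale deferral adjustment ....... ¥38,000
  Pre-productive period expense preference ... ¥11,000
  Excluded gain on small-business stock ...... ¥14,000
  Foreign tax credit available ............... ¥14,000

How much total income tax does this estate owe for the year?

Tentative minimum tax:
  Adjusted income: ¥134,000 + ¥38,000 + ¥11,000 + ¥14,000 = ¥197,000
  Less exemption ¥89,000 → base ¥108,000
  ¥108,000 × 24% = ¥25,920

Regular tax:
  ¥134,000 × 15% = ¥20,100
  Less foreign tax credit ¥14,000 → ¥6,100

¥25,920 > ¥6,100, so the tentative minimum tax is the binding amount.

¥25,920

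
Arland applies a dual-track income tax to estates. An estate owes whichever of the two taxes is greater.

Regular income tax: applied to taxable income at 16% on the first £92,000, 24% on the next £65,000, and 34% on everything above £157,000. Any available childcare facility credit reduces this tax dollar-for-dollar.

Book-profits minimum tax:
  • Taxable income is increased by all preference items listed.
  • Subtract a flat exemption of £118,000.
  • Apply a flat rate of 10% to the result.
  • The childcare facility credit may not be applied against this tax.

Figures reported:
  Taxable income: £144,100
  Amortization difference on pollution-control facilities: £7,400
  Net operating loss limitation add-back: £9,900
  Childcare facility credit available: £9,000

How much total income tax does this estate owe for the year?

Regular income tax:
  £92,000 × 16% = £14,720
  £52,100 × 24% = £12,504
  → £27,224
  Less childcare facility credit £9,000 → £18,224

Book-profits minimum tax:
  Adjusted income: £144,100 + £7,400 + £9,900 = £161,400
  Less exemption £118,000 → base £43,400
  £43,400 × 10% = £4,340

£18,224 > £4,340, so the regular income tax governs.

£18,224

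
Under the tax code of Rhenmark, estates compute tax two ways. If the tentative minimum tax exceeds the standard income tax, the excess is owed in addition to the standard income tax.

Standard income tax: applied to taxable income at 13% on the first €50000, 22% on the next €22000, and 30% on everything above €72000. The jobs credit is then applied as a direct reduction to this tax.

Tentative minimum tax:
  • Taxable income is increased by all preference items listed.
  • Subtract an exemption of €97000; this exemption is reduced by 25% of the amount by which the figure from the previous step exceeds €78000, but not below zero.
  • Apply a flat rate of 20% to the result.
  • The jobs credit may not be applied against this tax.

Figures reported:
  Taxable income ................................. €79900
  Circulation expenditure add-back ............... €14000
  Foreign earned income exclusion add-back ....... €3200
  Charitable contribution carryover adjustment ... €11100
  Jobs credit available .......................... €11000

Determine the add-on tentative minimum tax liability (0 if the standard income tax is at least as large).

€1040

Tentative minimum tax:
  Adjusted income: €79900 + €14000 + €3200 + €11100 = €108200
  Exemption: €97000 − 25% × (€108200 − €78000) = €97000 − €7550 = €89450
  Base: €108200 − €89450 = €18750
  €18750 × 20% = €3750

Standard income tax:
  €50000 × 13% = €6500
  €22000 × 22% = €4840
  €7900 × 30% = €2370
  → €13710
  Less jobs credit €11000 → €2710

Excess of tentative minimum tax over standard income tax: €3750 − €2710 = €1040.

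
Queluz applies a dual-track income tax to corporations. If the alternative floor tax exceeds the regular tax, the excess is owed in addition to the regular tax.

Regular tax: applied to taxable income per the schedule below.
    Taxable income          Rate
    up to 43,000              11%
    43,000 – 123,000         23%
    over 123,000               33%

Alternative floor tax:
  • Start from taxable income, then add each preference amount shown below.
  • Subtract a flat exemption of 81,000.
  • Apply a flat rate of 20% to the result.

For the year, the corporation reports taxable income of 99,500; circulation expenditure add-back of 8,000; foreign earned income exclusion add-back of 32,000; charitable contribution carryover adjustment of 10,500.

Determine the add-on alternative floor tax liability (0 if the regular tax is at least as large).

0

Regular tax:
  43,000 × 11% = 4,730
  56,500 × 23% = 12,995
  → 17,725

Alternative floor tax:
  Adjusted income: 99,500 + 8,000 + 32,000 + 10,500 = 150,000
  Less exemption 81,000 → base 69,000
  69,000 × 20% = 13,800

13,800 ≤ 17,725, so no add-on is due.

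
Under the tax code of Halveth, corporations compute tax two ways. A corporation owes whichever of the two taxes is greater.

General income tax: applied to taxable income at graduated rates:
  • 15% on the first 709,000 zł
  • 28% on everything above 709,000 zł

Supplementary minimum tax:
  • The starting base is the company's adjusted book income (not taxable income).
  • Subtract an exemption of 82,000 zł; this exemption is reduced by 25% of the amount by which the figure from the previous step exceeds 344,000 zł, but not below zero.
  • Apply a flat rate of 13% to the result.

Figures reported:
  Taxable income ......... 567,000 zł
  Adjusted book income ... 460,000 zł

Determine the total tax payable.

General income tax:
  567,000 zł × 15% = 85,050 zł

Supplementary minimum tax:
  Base (adjusted book income): 460,000 zł
  Exemption: 82,000 zł − 25% × (460,000 zł − 344,000 zł) = 82,000 zł − 29,000 zł = 53,000 zł
  Base: 460,000 zł − 53,000 zł = 407,000 zł
  407,000 zł × 13% = 52,910 zł

85,050 zł > 52,910 zł, so the general income tax governs.

85,050 zł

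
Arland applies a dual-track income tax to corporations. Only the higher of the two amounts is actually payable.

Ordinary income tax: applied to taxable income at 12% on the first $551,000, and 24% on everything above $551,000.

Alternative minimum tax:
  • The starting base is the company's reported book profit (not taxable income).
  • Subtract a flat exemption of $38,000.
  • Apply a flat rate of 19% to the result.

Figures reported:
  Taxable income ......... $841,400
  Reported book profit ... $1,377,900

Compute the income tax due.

$254,581

Alternative minimum tax:
  Base (reported book profit): $1,377,900
  Less exemption $38,000 → base $1,339,900
  $1,339,900 × 19% = $254,581

Ordinary income tax:
  $551,000 × 12% = $66,120
  $290,400 × 24% = $69,696
  → $135,816

$254,581 > $135,816, so the alternative minimum tax is the binding amount.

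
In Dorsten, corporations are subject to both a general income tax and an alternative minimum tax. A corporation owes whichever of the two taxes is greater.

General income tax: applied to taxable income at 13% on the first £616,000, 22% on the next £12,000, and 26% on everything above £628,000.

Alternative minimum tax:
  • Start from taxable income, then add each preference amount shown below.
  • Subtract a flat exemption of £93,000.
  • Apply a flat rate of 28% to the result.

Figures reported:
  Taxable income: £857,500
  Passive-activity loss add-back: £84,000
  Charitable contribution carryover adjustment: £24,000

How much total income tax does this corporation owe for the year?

General income tax:
  £616,000 × 13% = £80,080
  £12,000 × 22% = £2,640
  £229,500 × 26% = £59,670
  → £142,390

Alternative minimum tax:
  Adjusted income: £857,500 + £84,000 + £24,000 = £965,500
  Less exemption £93,000 → base £872,500
  £872,500 × 28% = £244,300

£244,300 > £142,390, so the alternative minimum tax is the binding amount.

£244,300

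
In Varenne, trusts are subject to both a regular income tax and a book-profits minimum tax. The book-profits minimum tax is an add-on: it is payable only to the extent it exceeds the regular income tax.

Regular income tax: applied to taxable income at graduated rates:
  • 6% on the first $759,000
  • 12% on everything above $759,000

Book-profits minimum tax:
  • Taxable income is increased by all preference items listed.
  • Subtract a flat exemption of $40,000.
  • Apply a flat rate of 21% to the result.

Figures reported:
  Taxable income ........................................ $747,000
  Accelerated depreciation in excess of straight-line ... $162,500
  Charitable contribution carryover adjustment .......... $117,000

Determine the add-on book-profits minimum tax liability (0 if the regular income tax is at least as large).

$162,345

Regular income tax:
  $747,000 × 6% = $44,820

Book-profits minimum tax:
  Adjusted income: $747,000 + $162,500 + $117,000 = $1,026,500
  Less exemption $40,000 → base $986,500
  $986,500 × 21% = $207,165

Excess of book-profits minimum tax over regular income tax: $207,165 − $44,820 = $162,345.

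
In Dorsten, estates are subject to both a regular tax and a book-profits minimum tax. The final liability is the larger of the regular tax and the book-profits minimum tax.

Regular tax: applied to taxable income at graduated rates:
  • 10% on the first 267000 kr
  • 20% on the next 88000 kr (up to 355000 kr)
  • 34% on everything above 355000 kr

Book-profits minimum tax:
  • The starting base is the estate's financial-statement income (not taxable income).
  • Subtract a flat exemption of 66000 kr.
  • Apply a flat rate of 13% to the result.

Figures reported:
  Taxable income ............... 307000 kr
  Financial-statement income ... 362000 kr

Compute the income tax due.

38480 kr

Book-profits minimum tax:
  Base (financial-statement income): 362000 kr
  Less exemption 66000 kr → base 296000 kr
  296000 kr × 13% = 38480 kr

Regular tax:
  267000 kr × 10% = 26700 kr
  40000 kr × 20% = 8000 kr
  → 34700 kr

38480 kr > 34700 kr, so the book-profits minimum tax is the binding amount.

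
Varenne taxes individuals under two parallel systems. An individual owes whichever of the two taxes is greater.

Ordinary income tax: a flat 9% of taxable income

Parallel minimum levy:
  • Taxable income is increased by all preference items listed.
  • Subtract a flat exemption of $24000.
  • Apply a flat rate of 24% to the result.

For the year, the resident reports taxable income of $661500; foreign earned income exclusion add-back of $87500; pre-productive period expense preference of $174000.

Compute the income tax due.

$215760

Parallel minimum levy:
  Adjusted income: $661500 + $87500 + $174000 = $923000
  Less exemption $24000 → base $899000
  $899000 × 24% = $215760

Ordinary income tax:
  $661500 × 9% = $59535

$215760 > $59535, so the parallel minimum levy is the binding amount.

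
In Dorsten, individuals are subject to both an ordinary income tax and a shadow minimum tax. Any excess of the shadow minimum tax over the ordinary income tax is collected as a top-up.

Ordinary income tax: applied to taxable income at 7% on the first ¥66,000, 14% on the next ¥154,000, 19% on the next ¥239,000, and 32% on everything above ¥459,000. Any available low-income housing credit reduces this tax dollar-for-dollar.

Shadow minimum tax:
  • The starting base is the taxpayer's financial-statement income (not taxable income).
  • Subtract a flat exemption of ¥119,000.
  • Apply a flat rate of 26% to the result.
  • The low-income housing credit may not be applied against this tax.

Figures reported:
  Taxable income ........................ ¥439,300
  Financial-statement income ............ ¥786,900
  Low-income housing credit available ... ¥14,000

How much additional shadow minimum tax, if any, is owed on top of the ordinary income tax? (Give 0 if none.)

¥119,807

Shadow minimum tax:
  Base (financial-statement income): ¥786,900
  Less exemption ¥119,000 → base ¥667,900
  ¥667,900 × 26% = ¥173,654

Ordinary income tax:
  ¥66,000 × 7% = ¥4,620
  ¥154,000 × 14% = ¥21,560
  ¥219,300 × 19% = ¥41,667
  → ¥67,847
  Less low-income housing credit ¥14,000 → ¥53,847

Excess of shadow minimum tax over ordinary income tax: ¥173,654 − ¥53,847 = ¥119,807.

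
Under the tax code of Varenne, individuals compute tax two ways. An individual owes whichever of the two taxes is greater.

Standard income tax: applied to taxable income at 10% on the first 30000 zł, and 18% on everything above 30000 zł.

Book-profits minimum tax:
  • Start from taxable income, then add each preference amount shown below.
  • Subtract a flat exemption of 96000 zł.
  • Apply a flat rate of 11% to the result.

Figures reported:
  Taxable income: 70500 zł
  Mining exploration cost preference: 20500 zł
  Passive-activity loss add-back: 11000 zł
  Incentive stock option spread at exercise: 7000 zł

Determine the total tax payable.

Book-profits minimum tax:
  Adjusted income: 70500 zł + 20500 zł + 11000 zł + 7000 zł = 109000 zł
  Less exemption 96000 zł → base 13000 zł
  13000 zł × 11% = 1430 zł

Standard income tax:
  30000 zł × 10% = 3000 zł
  40500 zł × 18% = 7290 zł
  → 10290 zł

10290 zł > 1430 zł, so the standard income tax governs.

10290 zł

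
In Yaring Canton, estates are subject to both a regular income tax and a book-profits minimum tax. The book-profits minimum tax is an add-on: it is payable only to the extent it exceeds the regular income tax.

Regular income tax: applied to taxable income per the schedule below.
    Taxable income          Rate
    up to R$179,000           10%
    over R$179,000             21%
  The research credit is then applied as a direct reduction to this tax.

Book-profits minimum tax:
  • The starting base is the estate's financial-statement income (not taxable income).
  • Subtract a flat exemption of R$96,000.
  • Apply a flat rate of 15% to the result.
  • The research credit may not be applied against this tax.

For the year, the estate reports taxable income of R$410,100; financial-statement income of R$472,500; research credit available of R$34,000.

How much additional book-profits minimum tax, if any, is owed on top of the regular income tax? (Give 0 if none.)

R$24,044

Book-profits minimum tax:
  Base (financial-statement income): R$472,500
  Less exemption R$96,000 → base R$376,500
  R$376,500 × 15% = R$56,475

Regular income tax:
  R$179,000 × 10% = R$17,900
  R$231,100 × 21% = R$48,531
  → R$66,431
  Less research credit R$34,000 → R$32,431

Excess of book-profits minimum tax over regular income tax: R$56,475 − R$32,431 = R$24,044.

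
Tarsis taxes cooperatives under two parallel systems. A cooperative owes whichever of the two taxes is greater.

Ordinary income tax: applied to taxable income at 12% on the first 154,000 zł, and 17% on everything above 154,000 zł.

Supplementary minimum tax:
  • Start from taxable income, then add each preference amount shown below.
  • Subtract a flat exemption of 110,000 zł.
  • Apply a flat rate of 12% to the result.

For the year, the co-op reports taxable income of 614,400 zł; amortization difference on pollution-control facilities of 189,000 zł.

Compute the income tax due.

Supplementary minimum tax:
  Adjusted income: 614,400 zł + 189,000 zł = 803,400 zł
  Less exemption 110,000 zł → base 693,400 zł
  693,400 zł × 12% = 83,208 zł

Ordinary income tax:
  154,000 zł × 12% = 18,480 zł
  460,400 zł × 17% = 78,268 zł
  → 96,748 zł

96,748 zł > 83,208 zł, so the ordinary income tax governs.

96,748 zł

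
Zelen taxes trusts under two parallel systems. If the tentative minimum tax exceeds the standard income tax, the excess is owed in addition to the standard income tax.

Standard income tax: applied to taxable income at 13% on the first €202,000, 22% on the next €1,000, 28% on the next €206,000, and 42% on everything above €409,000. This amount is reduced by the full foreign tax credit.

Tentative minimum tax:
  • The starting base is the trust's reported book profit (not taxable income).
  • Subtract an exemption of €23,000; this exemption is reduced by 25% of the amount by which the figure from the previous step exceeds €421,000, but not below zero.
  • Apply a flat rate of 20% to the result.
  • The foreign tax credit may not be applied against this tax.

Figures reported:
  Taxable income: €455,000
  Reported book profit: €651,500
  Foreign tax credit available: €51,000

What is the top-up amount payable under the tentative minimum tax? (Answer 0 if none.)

€77,820

Tentative minimum tax:
  Base (reported book profit): €651,500
  Exemption: 25% × (€651,500 − €421,000) = €57,625 ≥ €23,000, so the exemption is fully phased out
  Base: €651,500 − €0 = €651,500
  €651,500 × 20% = €130,300

Standard income tax:
  €202,000 × 13% = €26,260
  €1,000 × 22% = €220
  €206,000 × 28% = €57,680
  €46,000 × 42% = €19,320
  → €103,480
  Less foreign tax credit €51,000 → €52,480

Excess of tentative minimum tax over standard income tax: €130,300 − €52,480 = €77,820.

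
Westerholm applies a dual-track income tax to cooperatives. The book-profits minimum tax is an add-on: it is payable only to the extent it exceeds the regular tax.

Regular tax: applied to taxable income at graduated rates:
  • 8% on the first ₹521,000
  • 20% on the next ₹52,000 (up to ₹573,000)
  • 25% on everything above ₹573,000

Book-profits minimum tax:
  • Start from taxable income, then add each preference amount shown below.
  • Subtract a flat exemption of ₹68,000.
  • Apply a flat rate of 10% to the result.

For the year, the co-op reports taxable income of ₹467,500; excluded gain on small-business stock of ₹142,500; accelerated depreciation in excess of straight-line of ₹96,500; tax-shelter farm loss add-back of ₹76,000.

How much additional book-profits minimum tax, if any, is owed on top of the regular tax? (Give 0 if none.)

Book-profits minimum tax:
  Adjusted income: ₹467,500 + ₹142,500 + ₹96,500 + ₹76,000 = ₹782,500
  Less exemption ₹68,000 → base ₹714,500
  ₹714,500 × 10% = ₹71,450

Regular tax:
  ₹467,500 × 8% = ₹37,400

Excess of book-profits minimum tax over regular tax: ₹71,450 − ₹37,400 = ₹34,050.

₹34,050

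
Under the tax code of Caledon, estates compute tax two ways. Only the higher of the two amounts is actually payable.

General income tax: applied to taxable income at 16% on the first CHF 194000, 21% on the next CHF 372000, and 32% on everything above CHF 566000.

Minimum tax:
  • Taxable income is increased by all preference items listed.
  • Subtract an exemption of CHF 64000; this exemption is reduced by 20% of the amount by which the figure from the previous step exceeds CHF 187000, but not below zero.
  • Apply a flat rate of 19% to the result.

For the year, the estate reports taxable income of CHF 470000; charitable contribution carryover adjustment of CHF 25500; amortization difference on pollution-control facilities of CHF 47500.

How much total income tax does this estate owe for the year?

CHF 103170

General income tax:
  CHF 194000 × 16% = CHF 31040
  CHF 276000 × 21% = CHF 57960
  → CHF 89000

Minimum tax:
  Adjusted income: CHF 470000 + CHF 25500 + CHF 47500 = CHF 543000
  Exemption: 20% × (CHF 543000 − CHF 187000) = CHF 71200 ≥ CHF 64000, so the exemption is fully phased out
  Base: CHF 543000 − CHF 0 = CHF 543000
  CHF 543000 × 19% = CHF 103170

CHF 103170 > CHF 89000, so the minimum tax is the binding amount.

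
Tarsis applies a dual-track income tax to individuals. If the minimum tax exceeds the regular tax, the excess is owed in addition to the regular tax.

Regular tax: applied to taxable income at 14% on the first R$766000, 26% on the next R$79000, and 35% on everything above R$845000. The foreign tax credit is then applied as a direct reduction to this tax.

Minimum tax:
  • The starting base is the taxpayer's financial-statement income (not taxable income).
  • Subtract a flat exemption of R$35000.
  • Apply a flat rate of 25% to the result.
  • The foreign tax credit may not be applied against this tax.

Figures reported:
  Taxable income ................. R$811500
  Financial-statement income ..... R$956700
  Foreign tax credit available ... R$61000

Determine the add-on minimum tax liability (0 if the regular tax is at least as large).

R$172355

Regular tax:
  R$766000 × 14% = R$107240
  R$45500 × 26% = R$11830
  → R$119070
  Less foreign tax credit R$61000 → R$58070

Minimum tax:
  Base (financial-statement income): R$956700
  Less exemption R$35000 → base R$921700
  R$921700 × 25% = R$230425

Excess of minimum tax over regular tax: R$230425 − R$58070 = R$172355.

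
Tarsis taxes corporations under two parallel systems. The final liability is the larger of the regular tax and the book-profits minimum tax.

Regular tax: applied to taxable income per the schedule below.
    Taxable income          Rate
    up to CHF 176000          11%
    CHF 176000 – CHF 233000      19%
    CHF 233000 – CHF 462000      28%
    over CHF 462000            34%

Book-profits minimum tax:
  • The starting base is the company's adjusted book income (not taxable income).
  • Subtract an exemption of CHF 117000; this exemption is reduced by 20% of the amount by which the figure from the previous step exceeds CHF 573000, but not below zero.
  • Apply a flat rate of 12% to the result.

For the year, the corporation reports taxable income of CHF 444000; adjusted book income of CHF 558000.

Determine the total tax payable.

Book-profits minimum tax:
  Base (adjusted book income): CHF 558000
  Exemption: CHF 558000 ≤ CHF 573000, so full CHF 117000 applies
  Base: CHF 558000 − CHF 117000 = CHF 441000
  CHF 441000 × 12% = CHF 52920

Regular tax:
  CHF 176000 × 11% = CHF 19360
  CHF 57000 × 19% = CHF 10830
  CHF 211000 × 28% = CHF 59080
  → CHF 89270

CHF 89270 > CHF 52920, so the regular tax governs.

CHF 89270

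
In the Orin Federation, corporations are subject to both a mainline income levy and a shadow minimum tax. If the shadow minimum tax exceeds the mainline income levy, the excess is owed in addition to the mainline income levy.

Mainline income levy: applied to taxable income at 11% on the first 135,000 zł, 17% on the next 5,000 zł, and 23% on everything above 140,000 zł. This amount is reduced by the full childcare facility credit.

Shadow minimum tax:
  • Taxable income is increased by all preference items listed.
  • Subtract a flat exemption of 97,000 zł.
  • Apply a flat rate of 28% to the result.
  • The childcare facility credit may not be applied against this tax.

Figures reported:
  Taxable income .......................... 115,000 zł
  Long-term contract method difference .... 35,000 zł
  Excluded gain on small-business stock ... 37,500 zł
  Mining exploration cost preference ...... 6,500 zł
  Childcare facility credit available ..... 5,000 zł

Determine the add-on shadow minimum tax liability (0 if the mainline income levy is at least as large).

19,510 zł

Shadow minimum tax:
  Adjusted income: 115,000 zł + 35,000 zł + 37,500 zł + 6,500 zł = 194,000 zł
  Less exemption 97,000 zł → base 97,000 zł
  97,000 zł × 28% = 27,160 zł

Mainline income levy:
  115,000 zł × 11% = 12,650 zł
  Less childcare facility credit 5,000 zł → 7,650 zł

Excess of shadow minimum tax over mainline income levy: 27,160 zł − 7,650 zł = 19,510 zł.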